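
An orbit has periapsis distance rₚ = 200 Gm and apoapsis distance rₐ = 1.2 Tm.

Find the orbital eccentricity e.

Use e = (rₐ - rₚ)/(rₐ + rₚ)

Convert to SI: rₚ = 200 Gm = 2e+11 m; rₐ = 1.2 Tm = 1.2e+12 m.
e = (rₐ − rₚ) / (rₐ + rₚ).
e = (1.2e+12 − 2e+11) / (1.2e+12 + 2e+11) = 1e+12 / 1.4e+12 ≈ 0.7143.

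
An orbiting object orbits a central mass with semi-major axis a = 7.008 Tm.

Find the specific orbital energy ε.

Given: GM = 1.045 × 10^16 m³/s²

Convert to SI: a = 7.008 Tm = 7.008e+12 m.
ε = −GM / (2a).
ε = −1.045e+16 / (2 · 7.008e+12) J/kg ≈ -745.6 J/kg = -745.6 J/kg.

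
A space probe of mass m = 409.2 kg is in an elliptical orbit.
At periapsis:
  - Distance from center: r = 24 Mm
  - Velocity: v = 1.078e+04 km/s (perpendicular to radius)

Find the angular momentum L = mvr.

Convert to SI: r = 24 Mm = 2.4e+07 m; v = 1.078e+04 km/s = 1.078e+07 m/s.
Since v is perpendicular to r, L = m · v · r.
L = 409.2 · 1.078e+07 · 2.4e+07 kg·m²/s ≈ 1.059e+17 kg·m²/s.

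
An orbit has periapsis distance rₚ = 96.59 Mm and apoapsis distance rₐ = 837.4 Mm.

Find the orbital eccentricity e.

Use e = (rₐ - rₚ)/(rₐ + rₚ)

Convert to SI: rₚ = 96.59 Mm = 9.659e+07 m; rₐ = 837.4 Mm = 8.374e+08 m.
e = (rₐ − rₚ) / (rₐ + rₚ).
e = (8.374e+08 − 9.659e+07) / (8.374e+08 + 9.659e+07) = 7.4081e+08 / 9.3399e+08 ≈ 0.7932.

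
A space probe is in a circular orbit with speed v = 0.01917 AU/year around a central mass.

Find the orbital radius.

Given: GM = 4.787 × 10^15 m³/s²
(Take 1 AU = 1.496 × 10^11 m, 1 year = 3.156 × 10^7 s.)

Convert to SI: v = 0.01917 AU/year = 90.8692 m/s.
For a circular orbit, v² = GM / r, so r = GM / v².
r = 4.787e+15 / (90.8692)² m ≈ 5.797e+11 m = 3.875 AU.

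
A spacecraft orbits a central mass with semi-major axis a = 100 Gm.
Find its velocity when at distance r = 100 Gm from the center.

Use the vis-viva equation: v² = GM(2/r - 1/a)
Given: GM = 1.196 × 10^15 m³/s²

Convert to SI: a = 100 Gm = 1e+11 m; r = 100 Gm = 1e+11 m.
Vis-viva: v = √(GM · (2/r − 1/a)).
2/r − 1/a = 2/1e+11 − 1/1e+11 = 1e-11 m⁻¹.
v = √(1.196e+15 · 1e-11) m/s ≈ 109.4 m/s = 109.4 m/s.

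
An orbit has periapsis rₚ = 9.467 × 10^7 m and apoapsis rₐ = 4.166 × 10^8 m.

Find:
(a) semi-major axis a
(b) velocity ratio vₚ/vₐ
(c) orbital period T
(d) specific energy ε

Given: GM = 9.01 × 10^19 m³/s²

(a) a = (rₚ + rₐ)/2 = (9.467e+07 + 4.166e+08)/2 ≈ 2.556e+08 m
(b) Conservation of angular momentum (rₚvₚ = rₐvₐ) gives vₚ/vₐ = rₐ/rₚ = 4.166e+08/9.467e+07 ≈ 4.401
(c) With a = (rₚ + rₐ)/2 = 2.55635e+08 m, T = 2π √(a³/GM) = 2π √((2.55635e+08)³/9.01e+19) s ≈ 2706 s
(d) With a = (rₚ + rₐ)/2 = 2.55635e+08 m, ε = −GM/(2a) = −9.01e+19/(2 · 2.55635e+08) J/kg ≈ -1.762e+11 J/kg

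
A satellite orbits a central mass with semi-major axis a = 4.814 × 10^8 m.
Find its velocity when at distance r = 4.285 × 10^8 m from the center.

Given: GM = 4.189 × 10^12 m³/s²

Vis-viva: v = √(GM · (2/r − 1/a)).
2/r − 1/a = 2/4.285e+08 − 1/4.814e+08 = 2.59017e-09 m⁻¹.
v = √(4.189e+12 · 2.59017e-09) m/s ≈ 104.2 m/s = 104.2 m/s.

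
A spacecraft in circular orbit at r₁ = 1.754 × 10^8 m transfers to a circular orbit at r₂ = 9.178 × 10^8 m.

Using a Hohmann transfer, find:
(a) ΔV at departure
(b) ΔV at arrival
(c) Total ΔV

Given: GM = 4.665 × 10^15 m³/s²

Transfer semi-major axis: a_t = (r₁ + r₂)/2 = (1.754e+08 + 9.178e+08)/2 = 5.466e+08 m.
Circular speeds: v₁ = √(GM/r₁) = 5157.17 m/s, v₂ = √(GM/r₂) = 2254.51 m/s.
Transfer speeds (vis-viva v² = GM(2/r − 1/a_t)): v₁ᵗ = 6682.67 m/s, v₂ᵗ = 1277.12 m/s.
(a) ΔV₁ = |v₁ᵗ − v₁| ≈ 1526 m/s = 1.526 km/s.
(b) ΔV₂ = |v₂ − v₂ᵗ| ≈ 977.4 m/s = 977.4 m/s.
(c) ΔV_total = ΔV₁ + ΔV₂ ≈ 2503 m/s = 2.503 km/s.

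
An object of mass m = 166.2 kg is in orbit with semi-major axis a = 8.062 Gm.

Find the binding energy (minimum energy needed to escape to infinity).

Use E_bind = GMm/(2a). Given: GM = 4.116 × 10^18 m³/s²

Convert to SI: a = 8.062 Gm = 8.062e+09 m.
Total orbital energy is E = −GMm/(2a); binding energy is E_bind = −E = GMm/(2a).
E_bind = 4.116e+18 · 166.2 / (2 · 8.062e+09) J ≈ 4.243e+10 J = 42.43 GJ.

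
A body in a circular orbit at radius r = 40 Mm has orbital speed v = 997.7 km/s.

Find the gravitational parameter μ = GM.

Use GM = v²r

Convert to SI: r = 40 Mm = 4e+07 m; v = 997.7 km/s = 997700 m/s.
For a circular orbit v² = GM/r, so GM = v² · r.
GM = (997700)² · 4e+07 m³/s² ≈ 3.982e+19 m³/s² = 3.982 × 10^19 m³/s².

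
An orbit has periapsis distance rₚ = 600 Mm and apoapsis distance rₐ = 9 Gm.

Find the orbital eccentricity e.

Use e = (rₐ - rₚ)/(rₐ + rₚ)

Convert to SI: rₚ = 600 Mm = 6e+08 m; rₐ = 9 Gm = 9e+09 m.
e = (rₐ − rₚ) / (rₐ + rₚ).
e = (9e+09 − 6e+08) / (9e+09 + 6e+08) = 8.4e+09 / 9.6e+09 ≈ 0.875.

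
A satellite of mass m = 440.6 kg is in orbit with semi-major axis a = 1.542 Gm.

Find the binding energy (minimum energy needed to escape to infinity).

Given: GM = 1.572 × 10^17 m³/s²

Convert to SI: a = 1.542 Gm = 1.542e+09 m.
Total orbital energy is E = −GMm/(2a); binding energy is E_bind = −E = GMm/(2a).
E_bind = 1.572e+17 · 440.6 / (2 · 1.542e+09) J ≈ 2.246e+10 J = 22.46 GJ.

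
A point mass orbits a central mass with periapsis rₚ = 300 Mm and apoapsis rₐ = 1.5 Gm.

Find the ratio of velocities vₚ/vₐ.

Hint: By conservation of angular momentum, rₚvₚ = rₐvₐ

Convert to SI: rₚ = 300 Mm = 3e+08 m; rₐ = 1.5 Gm = 1.5e+09 m.
Conservation of angular momentum gives rₚvₚ = rₐvₐ, so vₚ/vₐ = rₐ/rₚ.
vₚ/vₐ = 1.5e+09 / 3e+08 ≈ 5.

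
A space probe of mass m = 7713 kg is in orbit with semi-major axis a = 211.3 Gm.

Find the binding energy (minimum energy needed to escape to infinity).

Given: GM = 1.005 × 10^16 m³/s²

Convert to SI: a = 211.3 Gm = 2.113e+11 m.
Total orbital energy is E = −GMm/(2a); binding energy is E_bind = −E = GMm/(2a).
E_bind = 1.005e+16 · 7713 / (2 · 2.113e+11) J ≈ 1.834e+08 J = 183.4 MJ.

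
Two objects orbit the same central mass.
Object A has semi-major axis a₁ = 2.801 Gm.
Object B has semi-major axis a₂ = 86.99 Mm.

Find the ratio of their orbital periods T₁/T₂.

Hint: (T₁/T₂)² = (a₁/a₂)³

Convert to SI: a₁ = 2.801 Gm = 2.801e+09 m; a₂ = 86.99 Mm = 8.699e+07 m.
From Kepler's third law, (T₁/T₂)² = (a₁/a₂)³, so T₁/T₂ = (a₁/a₂)^(3/2).
a₁/a₂ = 2.801e+09 / 8.699e+07 = 32.1991.
T₁/T₂ = (32.1991)^(3/2) ≈ 182.7.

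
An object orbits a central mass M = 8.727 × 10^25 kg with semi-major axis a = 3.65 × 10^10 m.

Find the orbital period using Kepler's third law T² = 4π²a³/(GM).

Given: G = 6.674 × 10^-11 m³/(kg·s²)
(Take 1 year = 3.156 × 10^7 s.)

GM = G · M = 6.674e-11 · 8.727e+25 = 5.8244e+15 m³/s².
Kepler's third law: T = 2π √(a³ / GM).
Substituting a = 3.65e+10 m and GM = 5.8244e+15 m³/s²:
T = 2π √((3.65e+10)³ / 5.8244e+15) s
T ≈ 5.741e+08 s = 18.19 years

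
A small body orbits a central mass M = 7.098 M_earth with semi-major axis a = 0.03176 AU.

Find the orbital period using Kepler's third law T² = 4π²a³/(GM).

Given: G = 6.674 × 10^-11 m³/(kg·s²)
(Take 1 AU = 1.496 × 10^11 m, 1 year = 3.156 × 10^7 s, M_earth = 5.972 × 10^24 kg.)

Convert to SI: a = 0.03176 AU = 4.7513e+09 m; M = 7.098 M_earth = 4.23893e+25 kg.
GM = G · M = 6.674e-11 · 4.23893e+25 = 2.82906e+15 m³/s².
Kepler's third law: T = 2π √(a³ / GM).
Substituting a = 4.7513e+09 m and GM = 2.82906e+15 m³/s²:
T = 2π √((4.7513e+09)³ / 2.82906e+15) s
T ≈ 3.869e+07 s = 1.226 years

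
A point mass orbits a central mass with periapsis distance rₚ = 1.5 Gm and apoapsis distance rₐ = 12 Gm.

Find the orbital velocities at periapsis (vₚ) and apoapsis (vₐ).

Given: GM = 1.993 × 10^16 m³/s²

Convert to SI: rₚ = 1.5 Gm = 1.5e+09 m; rₐ = 12 Gm = 1.2e+10 m.
Use the vis-viva equation v² = GM(2/r − 1/a) with a = (rₚ + rₐ)/2 = (1.5e+09 + 1.2e+10)/2 = 6.75e+09 m.
vₚ = √(GM · (2/rₚ − 1/a)) = √(1.993e+16 · (2/1.5e+09 − 1/6.75e+09)) m/s ≈ 4860 m/s = 4.86 km/s.
vₐ = √(GM · (2/rₐ − 1/a)) = √(1.993e+16 · (2/1.2e+10 − 1/6.75e+09)) m/s ≈ 607.5 m/s = 607.5 m/s.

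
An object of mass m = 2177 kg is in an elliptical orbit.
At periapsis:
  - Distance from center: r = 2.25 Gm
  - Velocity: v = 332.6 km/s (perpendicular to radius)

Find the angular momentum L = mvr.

Convert to SI: r = 2.25 Gm = 2.25e+09 m; v = 332.6 km/s = 332600 m/s.
Since v is perpendicular to r, L = m · v · r.
L = 2177 · 332600 · 2.25e+09 kg·m²/s ≈ 1.629e+18 kg·m²/s.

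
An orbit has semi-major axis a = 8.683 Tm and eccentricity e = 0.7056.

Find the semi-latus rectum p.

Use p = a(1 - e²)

Convert to SI: a = 8.683 Tm = 8.683e+12 m.
p = a (1 − e²).
p = 8.683e+12 · (1 − (0.7056)²) = 8.683e+12 · 0.502129 ≈ 4.36e+12 m = 4.36 Tm.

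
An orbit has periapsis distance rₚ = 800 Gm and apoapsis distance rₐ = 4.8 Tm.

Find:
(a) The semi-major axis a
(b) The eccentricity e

Convert to SI: rₚ = 800 Gm = 8e+11 m; rₐ = 4.8 Tm = 4.8e+12 m.
(a) a = (rₚ + rₐ) / 2 = (8e+11 + 4.8e+12) / 2 ≈ 2.8e+12 m = 2.8 Tm.
(b) e = (rₐ − rₚ) / (rₐ + rₚ) = (4.8e+12 − 8e+11) / (4.8e+12 + 8e+11) ≈ 0.7143.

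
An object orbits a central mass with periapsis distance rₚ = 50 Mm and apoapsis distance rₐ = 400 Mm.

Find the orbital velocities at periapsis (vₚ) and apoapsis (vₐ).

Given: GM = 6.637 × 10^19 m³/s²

Convert to SI: rₚ = 50 Mm = 5e+07 m; rₐ = 400 Mm = 4e+08 m.
Use the vis-viva equation v² = GM(2/r − 1/a) with a = (rₚ + rₐ)/2 = (5e+07 + 4e+08)/2 = 2.25e+08 m.
vₚ = √(GM · (2/rₚ − 1/a)) = √(6.637e+19 · (2/5e+07 − 1/2.25e+08)) m/s ≈ 1.536e+06 m/s = 1536 km/s.
vₐ = √(GM · (2/rₐ − 1/a)) = √(6.637e+19 · (2/4e+08 − 1/2.25e+08)) m/s ≈ 1.92e+05 m/s = 192 km/s.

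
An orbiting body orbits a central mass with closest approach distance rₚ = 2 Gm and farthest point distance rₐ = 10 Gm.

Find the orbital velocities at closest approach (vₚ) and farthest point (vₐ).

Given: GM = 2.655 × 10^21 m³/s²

Convert to SI: rₚ = 2 Gm = 2e+09 m; rₐ = 10 Gm = 1e+10 m.
Use the vis-viva equation v² = GM(2/r − 1/a) with a = (rₚ + rₐ)/2 = (2e+09 + 1e+10)/2 = 6e+09 m.
vₚ = √(GM · (2/rₚ − 1/a)) = √(2.655e+21 · (2/2e+09 − 1/6e+09)) m/s ≈ 1.487e+06 m/s = 1487 km/s.
vₐ = √(GM · (2/rₐ − 1/a)) = √(2.655e+21 · (2/1e+10 − 1/6e+09)) m/s ≈ 2.975e+05 m/s = 297.5 km/s.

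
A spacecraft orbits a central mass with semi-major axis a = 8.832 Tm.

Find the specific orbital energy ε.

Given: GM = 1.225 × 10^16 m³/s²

Convert to SI: a = 8.832 Tm = 8.832e+12 m.
ε = −GM / (2a).
ε = −1.225e+16 / (2 · 8.832e+12) J/kg ≈ -693.5 J/kg = -693.5 J/kg.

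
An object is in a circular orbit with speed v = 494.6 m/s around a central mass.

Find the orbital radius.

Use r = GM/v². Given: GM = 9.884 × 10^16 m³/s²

For a circular orbit, v² = GM / r, so r = GM / v².
r = 9.884e+16 / (494.6)² m ≈ 4.04e+11 m = 4.04 × 10^11 m.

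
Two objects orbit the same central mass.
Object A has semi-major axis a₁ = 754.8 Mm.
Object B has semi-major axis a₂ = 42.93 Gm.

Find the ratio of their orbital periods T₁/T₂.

Convert to SI: a₁ = 754.8 Mm = 7.548e+08 m; a₂ = 42.93 Gm = 4.293e+10 m.
From Kepler's third law, (T₁/T₂)² = (a₁/a₂)³, so T₁/T₂ = (a₁/a₂)^(3/2).
a₁/a₂ = 7.548e+08 / 4.293e+10 = 0.0175821.
T₁/T₂ = (0.0175821)^(3/2) ≈ 0.002331.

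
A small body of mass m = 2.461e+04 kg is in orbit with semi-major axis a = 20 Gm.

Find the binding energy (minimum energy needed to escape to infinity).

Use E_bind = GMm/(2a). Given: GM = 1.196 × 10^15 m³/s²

Convert to SI: a = 20 Gm = 2e+10 m.
Total orbital energy is E = −GMm/(2a); binding energy is E_bind = −E = GMm/(2a).
E_bind = 1.196e+15 · 2.461e+04 / (2 · 2e+10) J ≈ 7.358e+08 J = 735.8 MJ.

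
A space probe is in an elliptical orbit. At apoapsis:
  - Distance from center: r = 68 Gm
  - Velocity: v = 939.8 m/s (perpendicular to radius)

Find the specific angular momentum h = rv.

Convert to SI: r = 68 Gm = 6.8e+10 m.
With v perpendicular to r, h = r · v.
h = 6.8e+10 · 939.8 m²/s ≈ 6.391e+13 m²/s.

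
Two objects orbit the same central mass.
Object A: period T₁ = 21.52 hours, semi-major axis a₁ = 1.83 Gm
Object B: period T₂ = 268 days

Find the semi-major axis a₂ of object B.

Convert to SI: T₁ = 21.52 hours = 77472 s; a₁ = 1.83 Gm = 1.83e+09 m; T₂ = 268 days = 2.31552e+07 s.
Kepler's third law: (T₁/T₂)² = (a₁/a₂)³ ⇒ a₂ = a₁ · (T₂/T₁)^(2/3).
T₂/T₁ = 2.31552e+07 / 77472 = 298.885.
a₂ = 1.83e+09 · (298.885)^(2/3) m ≈ 8.181e+10 m = 81.81 Gm.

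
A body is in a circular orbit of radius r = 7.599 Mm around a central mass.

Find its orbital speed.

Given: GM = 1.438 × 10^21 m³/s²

Convert to SI: r = 7.599 Mm = 7.599e+06 m.
For a circular orbit, gravity supplies the centripetal force, so v = √(GM / r).
v = √(1.438e+21 / 7.599e+06) m/s ≈ 1.376e+07 m/s = 1.376e+04 km/s.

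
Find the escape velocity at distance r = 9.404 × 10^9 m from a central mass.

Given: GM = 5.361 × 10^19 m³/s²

Escape velocity comes from setting total energy to zero: ½v² − GM/r = 0 ⇒ v_esc = √(2GM / r).
v_esc = √(2 · 5.361e+19 / 9.404e+09) m/s ≈ 1.068e+05 m/s = 106.8 km/s.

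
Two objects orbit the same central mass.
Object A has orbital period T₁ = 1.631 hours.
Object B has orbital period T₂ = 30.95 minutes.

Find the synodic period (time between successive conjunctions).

Convert to SI: T₁ = 1.631 hours = 5871.6 s; T₂ = 30.95 minutes = 1857 s.
T_syn = |T₁ · T₂ / (T₁ − T₂)|.
T_syn = |5871.6 · 1857 / (5871.6 − 1857)| s ≈ 2716 s = 45.27 minutes.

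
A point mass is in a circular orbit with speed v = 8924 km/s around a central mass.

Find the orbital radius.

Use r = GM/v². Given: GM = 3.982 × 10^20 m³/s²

Convert to SI: v = 8924 km/s = 8.924e+06 m/s.
For a circular orbit, v² = GM / r, so r = GM / v².
r = 3.982e+20 / (8.924e+06)² m ≈ 5e+06 m = 5 Mm.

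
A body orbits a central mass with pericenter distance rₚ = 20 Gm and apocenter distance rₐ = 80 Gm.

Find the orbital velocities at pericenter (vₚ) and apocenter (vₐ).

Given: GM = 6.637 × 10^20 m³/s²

Convert to SI: rₚ = 20 Gm = 2e+10 m; rₐ = 80 Gm = 8e+10 m.
Use the vis-viva equation v² = GM(2/r − 1/a) with a = (rₚ + rₐ)/2 = (2e+10 + 8e+10)/2 = 5e+10 m.
vₚ = √(GM · (2/rₚ − 1/a)) = √(6.637e+20 · (2/2e+10 − 1/5e+10)) m/s ≈ 2.304e+05 m/s = 230.4 km/s.
vₐ = √(GM · (2/rₐ − 1/a)) = √(6.637e+20 · (2/8e+10 − 1/5e+10)) m/s ≈ 5.761e+04 m/s = 57.61 km/s.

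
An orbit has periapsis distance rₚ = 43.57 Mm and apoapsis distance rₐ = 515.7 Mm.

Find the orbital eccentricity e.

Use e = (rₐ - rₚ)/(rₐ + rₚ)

Convert to SI: rₚ = 43.57 Mm = 4.357e+07 m; rₐ = 515.7 Mm = 5.157e+08 m.
e = (rₐ − rₚ) / (rₐ + rₚ).
e = (5.157e+08 − 4.357e+07) / (5.157e+08 + 4.357e+07) = 4.7213e+08 / 5.5927e+08 ≈ 0.8442.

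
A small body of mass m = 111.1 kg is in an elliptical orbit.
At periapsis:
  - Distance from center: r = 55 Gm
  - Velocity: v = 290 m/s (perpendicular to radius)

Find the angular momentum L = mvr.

Convert to SI: r = 55 Gm = 5.5e+10 m.
Since v is perpendicular to r, L = m · v · r.
L = 111.1 · 290 · 5.5e+10 kg·m²/s ≈ 1.772e+15 kg·m²/s.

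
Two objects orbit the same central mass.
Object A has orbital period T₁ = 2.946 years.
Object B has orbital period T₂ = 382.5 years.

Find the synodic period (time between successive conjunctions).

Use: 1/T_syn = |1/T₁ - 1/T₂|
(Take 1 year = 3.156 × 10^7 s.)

Convert to SI: T₁ = 2.946 years = 9.29758e+07 s; T₂ = 382.5 years = 1.20717e+10 s.
T_syn = |T₁ · T₂ / (T₁ − T₂)|.
T_syn = |9.29758e+07 · 1.20717e+10 / (9.29758e+07 − 1.20717e+10)| s ≈ 9.37e+07 s = 2.969 years.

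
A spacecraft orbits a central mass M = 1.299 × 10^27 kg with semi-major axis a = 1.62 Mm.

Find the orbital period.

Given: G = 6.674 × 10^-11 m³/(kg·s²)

Convert to SI: a = 1.62 Mm = 1.62e+06 m.
GM = G · M = 6.674e-11 · 1.299e+27 = 8.66953e+16 m³/s².
Kepler's third law: T = 2π √(a³ / GM).
Substituting a = 1.62e+06 m and GM = 8.66953e+16 m³/s²:
T = 2π √((1.62e+06)³ / 8.66953e+16) s
T ≈ 44 s = 44 seconds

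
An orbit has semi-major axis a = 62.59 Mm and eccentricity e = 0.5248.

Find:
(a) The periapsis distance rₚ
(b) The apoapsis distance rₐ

Convert to SI: a = 62.59 Mm = 6.259e+07 m.
(a) rₚ = a(1 − e) = 6.259e+07 · (1 − 0.5248) = 6.259e+07 · 0.4752 ≈ 2.974e+07 m = 29.74 Mm.
(b) rₐ = a(1 + e) = 6.259e+07 · (1 + 0.5248) = 6.259e+07 · 1.5248 ≈ 9.544e+07 m = 95.44 Mm.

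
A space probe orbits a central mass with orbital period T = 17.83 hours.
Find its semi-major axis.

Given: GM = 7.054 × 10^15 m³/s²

Convert to SI: T = 17.83 hours = 64188 s.
Invert Kepler's third law: a = (GM · T² / (4π²))^(1/3).
Substituting T = 64188 s and GM = 7.054e+15 m³/s²:
a = (7.054e+15 · (64188)² / (4π²))^(1/3) m
a ≈ 9.029e+07 m = 90.29 Mm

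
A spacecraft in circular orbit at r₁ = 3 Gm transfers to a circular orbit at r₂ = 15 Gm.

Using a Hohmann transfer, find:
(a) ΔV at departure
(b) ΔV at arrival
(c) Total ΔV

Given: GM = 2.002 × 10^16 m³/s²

Convert to SI: r₁ = 3 Gm = 3e+09 m; r₂ = 15 Gm = 1.5e+10 m.
Transfer semi-major axis: a_t = (r₁ + r₂)/2 = (3e+09 + 1.5e+10)/2 = 9e+09 m.
Circular speeds: v₁ = √(GM/r₁) = 2583.28 m/s, v₂ = √(GM/r₂) = 1155.28 m/s.
Transfer speeds (vis-viva v² = GM(2/r − 1/a_t)): v₁ᵗ = 3335 m/s, v₂ᵗ = 667 m/s.
(a) ΔV₁ = |v₁ᵗ − v₁| ≈ 751.7 m/s = 751.7 m/s.
(b) ΔV₂ = |v₂ − v₂ᵗ| ≈ 488.3 m/s = 488.3 m/s.
(c) ΔV_total = ΔV₁ + ΔV₂ ≈ 1240 m/s = 1.24 km/s.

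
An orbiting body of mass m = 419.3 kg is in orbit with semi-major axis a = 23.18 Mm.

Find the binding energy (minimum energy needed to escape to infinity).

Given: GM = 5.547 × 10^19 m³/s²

Convert to SI: a = 23.18 Mm = 2.318e+07 m.
Total orbital energy is E = −GMm/(2a); binding energy is E_bind = −E = GMm/(2a).
E_bind = 5.547e+19 · 419.3 / (2 · 2.318e+07) J ≈ 5.017e+14 J = 501.7 TJ.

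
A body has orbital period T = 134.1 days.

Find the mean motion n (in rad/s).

Convert to SI: T = 134.1 days = 1.15862e+07 s.
n = 2π / T.
n = 2π / 1.15862e+07 s ≈ 5.423e-07 rad/s.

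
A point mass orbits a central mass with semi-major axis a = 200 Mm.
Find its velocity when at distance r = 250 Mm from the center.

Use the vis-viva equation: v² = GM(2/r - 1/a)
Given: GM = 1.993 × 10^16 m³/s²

Convert to SI: a = 200 Mm = 2e+08 m; r = 250 Mm = 2.5e+08 m.
Vis-viva: v = √(GM · (2/r − 1/a)).
2/r − 1/a = 2/2.5e+08 − 1/2e+08 = 3e-09 m⁻¹.
v = √(1.993e+16 · 3e-09) m/s ≈ 7732 m/s = 7.732 km/s.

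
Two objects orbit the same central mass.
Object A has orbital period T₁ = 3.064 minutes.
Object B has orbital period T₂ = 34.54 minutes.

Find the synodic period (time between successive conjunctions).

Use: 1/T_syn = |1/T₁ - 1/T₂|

Convert to SI: T₁ = 3.064 minutes = 183.84 s; T₂ = 34.54 minutes = 2072.4 s.
T_syn = |T₁ · T₂ / (T₁ − T₂)|.
T_syn = |183.84 · 2072.4 / (183.84 − 2072.4)| s ≈ 201.7 s = 3.362 minutes.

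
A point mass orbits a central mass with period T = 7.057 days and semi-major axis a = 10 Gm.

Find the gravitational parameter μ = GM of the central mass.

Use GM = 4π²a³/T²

Convert to SI: T = 7.057 days = 609725 s; a = 10 Gm = 1e+10 m.
GM = 4π² · a³ / T².
GM = 4π² · (1e+10)³ / (609725)² m³/s² ≈ 1.062e+20 m³/s² = 1.062 × 10^20 m³/s².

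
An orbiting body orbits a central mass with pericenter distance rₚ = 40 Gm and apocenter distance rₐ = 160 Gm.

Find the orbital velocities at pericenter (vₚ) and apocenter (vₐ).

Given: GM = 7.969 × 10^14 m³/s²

Convert to SI: rₚ = 40 Gm = 4e+10 m; rₐ = 160 Gm = 1.6e+11 m.
Use the vis-viva equation v² = GM(2/r − 1/a) with a = (rₚ + rₐ)/2 = (4e+10 + 1.6e+11)/2 = 1e+11 m.
vₚ = √(GM · (2/rₚ − 1/a)) = √(7.969e+14 · (2/4e+10 − 1/1e+11)) m/s ≈ 178.5 m/s = 178.5 m/s.
vₐ = √(GM · (2/rₐ − 1/a)) = √(7.969e+14 · (2/1.6e+11 − 1/1e+11)) m/s ≈ 44.63 m/s = 44.63 m/s.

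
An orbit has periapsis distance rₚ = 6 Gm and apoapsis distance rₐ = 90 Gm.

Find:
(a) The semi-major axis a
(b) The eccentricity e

Convert to SI: rₚ = 6 Gm = 6e+09 m; rₐ = 90 Gm = 9e+10 m.
(a) a = (rₚ + rₐ) / 2 = (6e+09 + 9e+10) / 2 ≈ 4.8e+10 m = 48 Gm.
(b) e = (rₐ − rₚ) / (rₐ + rₚ) = (9e+10 − 6e+09) / (9e+10 + 6e+09) ≈ 0.875.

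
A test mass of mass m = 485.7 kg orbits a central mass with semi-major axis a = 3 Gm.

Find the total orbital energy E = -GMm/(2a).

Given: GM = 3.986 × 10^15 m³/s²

Convert to SI: a = 3 Gm = 3e+09 m.
E = −GMm / (2a).
E = −3.986e+15 · 485.7 / (2 · 3e+09) J ≈ -3.227e+08 J = -322.7 MJ.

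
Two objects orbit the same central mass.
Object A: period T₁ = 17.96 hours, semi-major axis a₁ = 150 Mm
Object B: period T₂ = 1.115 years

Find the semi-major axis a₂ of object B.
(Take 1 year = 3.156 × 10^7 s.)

Convert to SI: T₁ = 17.96 hours = 64656 s; a₁ = 150 Mm = 1.5e+08 m; T₂ = 1.115 years = 3.51894e+07 s.
Kepler's third law: (T₁/T₂)² = (a₁/a₂)³ ⇒ a₂ = a₁ · (T₂/T₁)^(2/3).
T₂/T₁ = 3.51894e+07 / 64656 = 544.256.
a₂ = 1.5e+08 · (544.256)^(2/3) m ≈ 9.999e+09 m = 9.999 Gm.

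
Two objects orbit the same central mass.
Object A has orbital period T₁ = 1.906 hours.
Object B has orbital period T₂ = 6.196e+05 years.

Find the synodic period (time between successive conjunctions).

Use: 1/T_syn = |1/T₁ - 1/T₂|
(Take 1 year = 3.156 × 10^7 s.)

Convert to SI: T₁ = 1.906 hours = 6861.6 s; T₂ = 6.196e+05 years = 1.95546e+13 s.
T_syn = |T₁ · T₂ / (T₁ − T₂)|.
T_syn = |6861.6 · 1.95546e+13 / (6861.6 − 1.95546e+13)| s ≈ 6862 s = 1.906 hours.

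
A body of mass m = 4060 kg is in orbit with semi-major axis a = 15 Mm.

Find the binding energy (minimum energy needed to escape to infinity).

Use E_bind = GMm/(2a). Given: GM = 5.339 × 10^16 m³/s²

Convert to SI: a = 15 Mm = 1.5e+07 m.
Total orbital energy is E = −GMm/(2a); binding energy is E_bind = −E = GMm/(2a).
E_bind = 5.339e+16 · 4060 / (2 · 1.5e+07) J ≈ 7.225e+12 J = 7.225 TJ.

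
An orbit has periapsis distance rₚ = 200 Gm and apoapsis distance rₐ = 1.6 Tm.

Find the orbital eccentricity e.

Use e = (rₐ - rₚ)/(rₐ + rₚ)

Convert to SI: rₚ = 200 Gm = 2e+11 m; rₐ = 1.6 Tm = 1.6e+12 m.
e = (rₐ − rₚ) / (rₐ + rₚ).
e = (1.6e+12 − 2e+11) / (1.6e+12 + 2e+11) = 1.4e+12 / 1.8e+12 ≈ 0.7778.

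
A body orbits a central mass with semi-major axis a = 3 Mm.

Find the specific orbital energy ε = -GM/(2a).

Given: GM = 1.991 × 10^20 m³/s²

Convert to SI: a = 3 Mm = 3e+06 m.
ε = −GM / (2a).
ε = −1.991e+20 / (2 · 3e+06) J/kg ≈ -3.318e+13 J/kg = -3.318e+04 GJ/kg.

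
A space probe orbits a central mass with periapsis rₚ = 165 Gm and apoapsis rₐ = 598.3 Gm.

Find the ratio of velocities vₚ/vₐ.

Convert to SI: rₚ = 165 Gm = 1.65e+11 m; rₐ = 598.3 Gm = 5.983e+11 m.
Conservation of angular momentum gives rₚvₚ = rₐvₐ, so vₚ/vₐ = rₐ/rₚ.
vₚ/vₐ = 5.983e+11 / 1.65e+11 ≈ 3.626.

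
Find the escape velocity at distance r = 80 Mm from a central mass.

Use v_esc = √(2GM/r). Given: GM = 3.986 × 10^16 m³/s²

Convert to SI: r = 80 Mm = 8e+07 m.
Escape velocity comes from setting total energy to zero: ½v² − GM/r = 0 ⇒ v_esc = √(2GM / r).
v_esc = √(2 · 3.986e+16 / 8e+07) m/s ≈ 3.157e+04 m/s = 31.57 km/s.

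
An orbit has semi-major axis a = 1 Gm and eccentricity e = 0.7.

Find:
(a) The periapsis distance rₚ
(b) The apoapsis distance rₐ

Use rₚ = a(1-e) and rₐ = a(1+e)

Convert to SI: a = 1 Gm = 1e+09 m.
(a) rₚ = a(1 − e) = 1e+09 · (1 − 0.7) = 1e+09 · 0.3 ≈ 3e+08 m = 300 Mm.
(b) rₐ = a(1 + e) = 1e+09 · (1 + 0.7) = 1e+09 · 1.7 ≈ 1.7e+09 m = 1.7 Gm.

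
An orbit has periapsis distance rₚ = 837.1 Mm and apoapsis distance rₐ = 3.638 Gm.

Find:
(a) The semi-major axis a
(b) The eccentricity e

Convert to SI: rₚ = 837.1 Mm = 8.371e+08 m; rₐ = 3.638 Gm = 3.638e+09 m.
(a) a = (rₚ + rₐ) / 2 = (8.371e+08 + 3.638e+09) / 2 ≈ 2.238e+09 m = 2.238 Gm.
(b) e = (rₐ − rₚ) / (rₐ + rₚ) = (3.638e+09 − 8.371e+08) / (3.638e+09 + 8.371e+08) ≈ 0.6259.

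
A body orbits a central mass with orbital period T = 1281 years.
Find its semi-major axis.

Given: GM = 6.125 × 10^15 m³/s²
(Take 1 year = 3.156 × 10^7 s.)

Convert to SI: T = 1281 years = 4.04284e+10 s.
Invert Kepler's third law: a = (GM · T² / (4π²))^(1/3).
Substituting T = 4.04284e+10 s and GM = 6.125e+15 m³/s²:
a = (6.125e+15 · (4.04284e+10)² / (4π²))^(1/3) m
a ≈ 6.33e+11 m = 633 Gm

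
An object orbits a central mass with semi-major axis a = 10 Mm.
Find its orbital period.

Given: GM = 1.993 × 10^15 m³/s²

Convert to SI: a = 10 Mm = 1e+07 m.
Kepler's third law: T = 2π √(a³ / GM).
Substituting a = 1e+07 m and GM = 1.993e+15 m³/s²:
T = 2π √((1e+07)³ / 1.993e+15) s
T ≈ 4451 s = 1.236 hours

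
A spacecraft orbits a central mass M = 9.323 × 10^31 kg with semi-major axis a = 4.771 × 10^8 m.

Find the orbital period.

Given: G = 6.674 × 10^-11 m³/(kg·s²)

GM = G · M = 6.674e-11 · 9.323e+31 = 6.22217e+21 m³/s².
Kepler's third law: T = 2π √(a³ / GM).
Substituting a = 4.771e+08 m and GM = 6.22217e+21 m³/s²:
T = 2π √((4.771e+08)³ / 6.22217e+21) s
T ≈ 830.1 s = 13.83 minutes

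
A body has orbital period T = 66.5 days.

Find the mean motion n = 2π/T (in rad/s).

Convert to SI: T = 66.5 days = 5.7456e+06 s.
n = 2π / T.
n = 2π / 5.7456e+06 s ≈ 1.094e-06 rad/s.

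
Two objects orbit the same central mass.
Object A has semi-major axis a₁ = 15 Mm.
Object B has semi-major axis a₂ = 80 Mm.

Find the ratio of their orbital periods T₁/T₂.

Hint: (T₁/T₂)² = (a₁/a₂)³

Convert to SI: a₁ = 15 Mm = 1.5e+07 m; a₂ = 80 Mm = 8e+07 m.
From Kepler's third law, (T₁/T₂)² = (a₁/a₂)³, so T₁/T₂ = (a₁/a₂)^(3/2).
a₁/a₂ = 1.5e+07 / 8e+07 = 0.1875.
T₁/T₂ = (0.1875)^(3/2) ≈ 0.08119.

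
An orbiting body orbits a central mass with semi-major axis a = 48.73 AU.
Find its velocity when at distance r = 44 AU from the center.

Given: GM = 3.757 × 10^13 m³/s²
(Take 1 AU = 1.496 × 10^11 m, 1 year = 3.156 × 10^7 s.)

Convert to SI: a = 48.73 AU = 7.29001e+12 m; r = 44 AU = 6.5824e+12 m.
Vis-viva: v = √(GM · (2/r − 1/a)).
2/r − 1/a = 2/6.5824e+12 − 1/7.29001e+12 = 1.66666e-13 m⁻¹.
v = √(3.757e+13 · 1.66666e-13) m/s ≈ 2.502 m/s = 0.0005279 AU/year.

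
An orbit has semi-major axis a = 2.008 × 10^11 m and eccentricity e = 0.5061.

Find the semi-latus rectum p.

p = a (1 − e²).
p = 2.008e+11 · (1 − (0.5061)²) = 2.008e+11 · 0.743863 ≈ 1.494e+11 m = 1.494 × 10^11 m.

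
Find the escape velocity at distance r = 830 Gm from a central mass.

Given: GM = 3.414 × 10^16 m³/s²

Convert to SI: r = 830 Gm = 8.3e+11 m.
Escape velocity comes from setting total energy to zero: ½v² − GM/r = 0 ⇒ v_esc = √(2GM / r).
v_esc = √(2 · 3.414e+16 / 8.3e+11) m/s ≈ 286.8 m/s = 286.8 m/s.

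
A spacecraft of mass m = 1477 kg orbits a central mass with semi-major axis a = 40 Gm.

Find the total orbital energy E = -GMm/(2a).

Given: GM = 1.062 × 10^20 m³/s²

Convert to SI: a = 40 Gm = 4e+10 m.
E = −GMm / (2a).
E = −1.062e+20 · 1477 / (2 · 4e+10) J ≈ -1.961e+12 J = -1.961 TJ.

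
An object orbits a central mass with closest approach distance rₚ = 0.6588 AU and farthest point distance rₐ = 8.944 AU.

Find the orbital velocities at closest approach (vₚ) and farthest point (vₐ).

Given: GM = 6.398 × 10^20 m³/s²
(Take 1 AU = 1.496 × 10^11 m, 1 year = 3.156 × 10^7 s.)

Convert to SI: rₚ = 0.6588 AU = 9.85565e+10 m; rₐ = 8.944 AU = 1.33802e+12 m.
Use the vis-viva equation v² = GM(2/r − 1/a) with a = (rₚ + rₐ)/2 = (9.85565e+10 + 1.33802e+12)/2 = 7.18289e+11 m.
vₚ = √(GM · (2/rₚ − 1/a)) = √(6.398e+20 · (2/9.85565e+10 − 1/7.18289e+11)) m/s ≈ 1.1e+05 m/s = 23.2 AU/year.
vₐ = √(GM · (2/rₐ − 1/a)) = √(6.398e+20 · (2/1.33802e+12 − 1/7.18289e+11)) m/s ≈ 8100 m/s = 1.709 AU/year.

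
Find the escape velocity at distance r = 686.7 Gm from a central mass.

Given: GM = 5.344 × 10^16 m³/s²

Convert to SI: r = 686.7 Gm = 6.867e+11 m.
Escape velocity comes from setting total energy to zero: ½v² − GM/r = 0 ⇒ v_esc = √(2GM / r).
v_esc = √(2 · 5.344e+16 / 6.867e+11) m/s ≈ 394.5 m/s = 394.5 m/s.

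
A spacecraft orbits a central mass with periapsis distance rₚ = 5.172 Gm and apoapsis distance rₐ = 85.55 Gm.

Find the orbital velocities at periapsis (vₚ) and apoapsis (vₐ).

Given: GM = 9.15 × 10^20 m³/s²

Convert to SI: rₚ = 5.172 Gm = 5.172e+09 m; rₐ = 85.55 Gm = 8.555e+10 m.
Use the vis-viva equation v² = GM(2/r − 1/a) with a = (rₚ + rₐ)/2 = (5.172e+09 + 8.555e+10)/2 = 4.5361e+10 m.
vₚ = √(GM · (2/rₚ − 1/a)) = √(9.15e+20 · (2/5.172e+09 − 1/4.5361e+10)) m/s ≈ 5.776e+05 m/s = 577.6 km/s.
vₐ = √(GM · (2/rₐ − 1/a)) = √(9.15e+20 · (2/8.555e+10 − 1/4.5361e+10)) m/s ≈ 3.492e+04 m/s = 34.92 km/s.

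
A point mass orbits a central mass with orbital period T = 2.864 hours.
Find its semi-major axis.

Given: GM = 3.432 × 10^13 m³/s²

Convert to SI: T = 2.864 hours = 10310.4 s.
Invert Kepler's third law: a = (GM · T² / (4π²))^(1/3).
Substituting T = 10310.4 s and GM = 3.432e+13 m³/s²:
a = (3.432e+13 · (10310.4)² / (4π²))^(1/3) m
a ≈ 4.521e+06 m = 4.521 × 10^6 m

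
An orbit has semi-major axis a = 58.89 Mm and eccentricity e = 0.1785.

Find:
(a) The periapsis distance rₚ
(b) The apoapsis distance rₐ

Convert to SI: a = 58.89 Mm = 5.889e+07 m.
(a) rₚ = a(1 − e) = 5.889e+07 · (1 − 0.1785) = 5.889e+07 · 0.8215 ≈ 4.838e+07 m = 48.38 Mm.
(b) rₐ = a(1 + e) = 5.889e+07 · (1 + 0.1785) = 5.889e+07 · 1.1785 ≈ 6.94e+07 m = 69.4 Mm.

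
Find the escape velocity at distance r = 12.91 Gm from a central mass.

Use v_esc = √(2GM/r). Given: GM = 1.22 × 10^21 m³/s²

Convert to SI: r = 12.91 Gm = 1.291e+10 m.
Escape velocity comes from setting total energy to zero: ½v² − GM/r = 0 ⇒ v_esc = √(2GM / r).
v_esc = √(2 · 1.22e+21 / 1.291e+10) m/s ≈ 4.347e+05 m/s = 434.7 km/s.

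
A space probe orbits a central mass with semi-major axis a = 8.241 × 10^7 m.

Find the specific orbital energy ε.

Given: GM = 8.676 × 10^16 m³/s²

ε = −GM / (2a).
ε = −8.676e+16 / (2 · 8.241e+07) J/kg ≈ -5.264e+08 J/kg = -526.4 MJ/kg.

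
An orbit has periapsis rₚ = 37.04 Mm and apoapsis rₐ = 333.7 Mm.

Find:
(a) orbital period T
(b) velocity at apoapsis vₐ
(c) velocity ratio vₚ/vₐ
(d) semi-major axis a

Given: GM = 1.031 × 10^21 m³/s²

Convert to SI: rₚ = 37.04 Mm = 3.704e+07 m; rₐ = 333.7 Mm = 3.337e+08 m.
(a) With a = (rₚ + rₐ)/2 = 1.8537e+08 m, T = 2π √(a³/GM) = 2π √((1.8537e+08)³/1.031e+21) s ≈ 493.9 s
(b) With a = (rₚ + rₐ)/2 = 1.8537e+08 m, vₐ = √(GM (2/rₐ − 1/a)) = √(1.031e+21 · (2/3.337e+08 − 1/1.8537e+08)) m/s ≈ 7.857e+05 m/s
(c) Conservation of angular momentum (rₚvₚ = rₐvₐ) gives vₚ/vₐ = rₐ/rₚ = 3.337e+08/3.704e+07 ≈ 9.009
(d) a = (rₚ + rₐ)/2 = (3.704e+07 + 3.337e+08)/2 ≈ 1.854e+08 m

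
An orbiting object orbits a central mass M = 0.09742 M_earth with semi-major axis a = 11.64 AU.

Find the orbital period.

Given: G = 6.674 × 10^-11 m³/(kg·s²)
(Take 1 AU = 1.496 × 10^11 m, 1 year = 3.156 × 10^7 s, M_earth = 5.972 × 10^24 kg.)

Convert to SI: a = 11.64 AU = 1.74134e+12 m; M = 0.09742 M_earth = 5.81792e+23 kg.
GM = G · M = 6.674e-11 · 5.81792e+23 = 3.88288e+13 m³/s².
Kepler's third law: T = 2π √(a³ / GM).
Substituting a = 1.74134e+12 m and GM = 3.88288e+13 m³/s²:
T = 2π √((1.74134e+12)³ / 3.88288e+13) s
T ≈ 2.317e+12 s = 7.342e+04 years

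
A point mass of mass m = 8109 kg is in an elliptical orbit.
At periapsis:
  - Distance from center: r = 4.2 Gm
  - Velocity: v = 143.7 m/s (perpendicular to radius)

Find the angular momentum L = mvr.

Convert to SI: r = 4.2 Gm = 4.2e+09 m.
Since v is perpendicular to r, L = m · v · r.
L = 8109 · 143.7 · 4.2e+09 kg·m²/s ≈ 4.894e+15 kg·m²/s.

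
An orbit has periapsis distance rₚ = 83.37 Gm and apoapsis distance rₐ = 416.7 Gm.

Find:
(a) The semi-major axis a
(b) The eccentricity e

Convert to SI: rₚ = 83.37 Gm = 8.337e+10 m; rₐ = 416.7 Gm = 4.167e+11 m.
(a) a = (rₚ + rₐ) / 2 = (8.337e+10 + 4.167e+11) / 2 ≈ 2.5e+11 m = 250 Gm.
(b) e = (rₐ − rₚ) / (rₐ + rₚ) = (4.167e+11 − 8.337e+10) / (4.167e+11 + 8.337e+10) ≈ 0.6666.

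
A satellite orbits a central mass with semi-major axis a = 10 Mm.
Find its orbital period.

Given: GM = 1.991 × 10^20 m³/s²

Convert to SI: a = 10 Mm = 1e+07 m.
Kepler's third law: T = 2π √(a³ / GM).
Substituting a = 1e+07 m and GM = 1.991e+20 m³/s²:
T = 2π √((1e+07)³ / 1.991e+20) s
T ≈ 14.08 s = 14.08 seconds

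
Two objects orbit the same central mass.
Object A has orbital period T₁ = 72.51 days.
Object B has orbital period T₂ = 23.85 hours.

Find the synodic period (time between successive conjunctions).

Convert to SI: T₁ = 72.51 days = 6.26486e+06 s; T₂ = 23.85 hours = 85860 s.
T_syn = |T₁ · T₂ / (T₁ − T₂)|.
T_syn = |6.26486e+06 · 85860 / (6.26486e+06 − 85860)| s ≈ 8.705e+04 s = 1.008 days.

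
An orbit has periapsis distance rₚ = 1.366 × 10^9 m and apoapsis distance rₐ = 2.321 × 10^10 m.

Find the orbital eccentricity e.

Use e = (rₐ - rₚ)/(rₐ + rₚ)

e = (rₐ − rₚ) / (rₐ + rₚ).
e = (2.321e+10 − 1.366e+09) / (2.321e+10 + 1.366e+09) = 2.1844e+10 / 2.4576e+10 ≈ 0.8888.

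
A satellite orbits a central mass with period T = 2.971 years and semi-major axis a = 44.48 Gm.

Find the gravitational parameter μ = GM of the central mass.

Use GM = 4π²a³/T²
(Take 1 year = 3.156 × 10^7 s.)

Convert to SI: T = 2.971 years = 9.37648e+07 s; a = 44.48 Gm = 4.448e+10 m.
GM = 4π² · a³ / T².
GM = 4π² · (4.448e+10)³ / (9.37648e+07)² m³/s² ≈ 3.952e+17 m³/s² = 3.952 × 10^17 m³/s².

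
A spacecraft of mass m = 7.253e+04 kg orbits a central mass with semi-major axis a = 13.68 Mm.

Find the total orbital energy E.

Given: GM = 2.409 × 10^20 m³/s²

Convert to SI: a = 13.68 Mm = 1.368e+07 m.
E = −GMm / (2a).
E = −2.409e+20 · 7.253e+04 / (2 · 1.368e+07) J ≈ -6.386e+17 J = -638.6 PJ.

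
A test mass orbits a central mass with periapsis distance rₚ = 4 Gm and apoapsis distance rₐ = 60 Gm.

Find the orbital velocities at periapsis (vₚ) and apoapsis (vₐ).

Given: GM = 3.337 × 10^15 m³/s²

Convert to SI: rₚ = 4 Gm = 4e+09 m; rₐ = 60 Gm = 6e+10 m.
Use the vis-viva equation v² = GM(2/r − 1/a) with a = (rₚ + rₐ)/2 = (4e+09 + 6e+10)/2 = 3.2e+10 m.
vₚ = √(GM · (2/rₚ − 1/a)) = √(3.337e+15 · (2/4e+09 − 1/3.2e+10)) m/s ≈ 1251 m/s = 1.251 km/s.
vₐ = √(GM · (2/rₐ − 1/a)) = √(3.337e+15 · (2/6e+10 − 1/3.2e+10)) m/s ≈ 83.38 m/s = 83.38 m/s.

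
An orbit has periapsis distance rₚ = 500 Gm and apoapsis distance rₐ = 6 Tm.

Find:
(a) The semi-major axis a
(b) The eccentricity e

Convert to SI: rₚ = 500 Gm = 5e+11 m; rₐ = 6 Tm = 6e+12 m.
(a) a = (rₚ + rₐ) / 2 = (5e+11 + 6e+12) / 2 ≈ 3.25e+12 m = 3.25 Tm.
(b) e = (rₐ − rₚ) / (rₐ + rₚ) = (6e+12 − 5e+11) / (6e+12 + 5e+11) ≈ 0.8462.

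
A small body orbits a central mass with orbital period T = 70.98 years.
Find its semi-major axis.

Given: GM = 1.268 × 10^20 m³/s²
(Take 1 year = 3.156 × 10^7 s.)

Convert to SI: T = 70.98 years = 2.24013e+09 s.
Invert Kepler's third law: a = (GM · T² / (4π²))^(1/3).
Substituting T = 2.24013e+09 s and GM = 1.268e+20 m³/s²:
a = (1.268e+20 · (2.24013e+09)² / (4π²))^(1/3) m
a ≈ 2.526e+12 m = 2.526 Tm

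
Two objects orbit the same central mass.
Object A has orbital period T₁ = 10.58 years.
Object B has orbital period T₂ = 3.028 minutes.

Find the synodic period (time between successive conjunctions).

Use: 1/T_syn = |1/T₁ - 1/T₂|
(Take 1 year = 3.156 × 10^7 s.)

Convert to SI: T₁ = 10.58 years = 3.33905e+08 s; T₂ = 3.028 minutes = 181.68 s.
T_syn = |T₁ · T₂ / (T₁ − T₂)|.
T_syn = |3.33905e+08 · 181.68 / (3.33905e+08 − 181.68)| s ≈ 181.7 s = 3.028 minutes.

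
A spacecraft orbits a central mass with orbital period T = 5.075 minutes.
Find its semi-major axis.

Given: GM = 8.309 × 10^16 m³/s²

Convert to SI: T = 5.075 minutes = 304.5 s.
Invert Kepler's third law: a = (GM · T² / (4π²))^(1/3).
Substituting T = 304.5 s and GM = 8.309e+16 m³/s²:
a = (8.309e+16 · (304.5)² / (4π²))^(1/3) m
a ≈ 5.8e+06 m = 5.8 Mm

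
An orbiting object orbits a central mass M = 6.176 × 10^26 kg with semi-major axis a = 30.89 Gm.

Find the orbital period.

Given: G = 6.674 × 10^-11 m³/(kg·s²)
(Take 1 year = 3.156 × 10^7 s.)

Convert to SI: a = 30.89 Gm = 3.089e+10 m.
GM = G · M = 6.674e-11 · 6.176e+26 = 4.12186e+16 m³/s².
Kepler's third law: T = 2π √(a³ / GM).
Substituting a = 3.089e+10 m and GM = 4.12186e+16 m³/s²:
T = 2π √((3.089e+10)³ / 4.12186e+16) s
T ≈ 1.68e+08 s = 5.324 years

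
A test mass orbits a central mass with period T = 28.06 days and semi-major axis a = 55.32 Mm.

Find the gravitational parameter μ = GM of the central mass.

Convert to SI: T = 28.06 days = 2.42438e+06 s; a = 55.32 Mm = 5.532e+07 m.
GM = 4π² · a³ / T².
GM = 4π² · (5.532e+07)³ / (2.42438e+06)² m³/s² ≈ 1.137e+12 m³/s² = 1.137 × 10^12 m³/s².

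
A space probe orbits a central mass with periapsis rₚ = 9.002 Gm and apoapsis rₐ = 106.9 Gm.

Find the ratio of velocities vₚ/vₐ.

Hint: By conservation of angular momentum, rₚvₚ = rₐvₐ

Convert to SI: rₚ = 9.002 Gm = 9.002e+09 m; rₐ = 106.9 Gm = 1.069e+11 m.
Conservation of angular momentum gives rₚvₚ = rₐvₐ, so vₚ/vₐ = rₐ/rₚ.
vₚ/vₐ = 1.069e+11 / 9.002e+09 ≈ 11.88.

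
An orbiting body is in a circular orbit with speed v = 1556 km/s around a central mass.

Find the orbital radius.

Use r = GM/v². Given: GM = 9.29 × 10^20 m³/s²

Convert to SI: v = 1556 km/s = 1.556e+06 m/s.
For a circular orbit, v² = GM / r, so r = GM / v².
r = 9.29e+20 / (1.556e+06)² m ≈ 3.837e+08 m = 383.7 Mm.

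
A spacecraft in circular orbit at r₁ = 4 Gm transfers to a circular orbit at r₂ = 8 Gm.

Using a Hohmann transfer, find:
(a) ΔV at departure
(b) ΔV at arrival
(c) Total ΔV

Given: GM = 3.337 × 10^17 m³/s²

Convert to SI: r₁ = 4 Gm = 4e+09 m; r₂ = 8 Gm = 8e+09 m.
Transfer semi-major axis: a_t = (r₁ + r₂)/2 = (4e+09 + 8e+09)/2 = 6e+09 m.
Circular speeds: v₁ = √(GM/r₁) = 9133.73 m/s, v₂ = √(GM/r₂) = 6458.52 m/s.
Transfer speeds (vis-viva v² = GM(2/r − 1/a_t)): v₁ᵗ = 10546.7 m/s, v₂ᵗ = 5273.36 m/s.
(a) ΔV₁ = |v₁ᵗ − v₁| ≈ 1413 m/s = 1.413 km/s.
(b) ΔV₂ = |v₂ − v₂ᵗ| ≈ 1185 m/s = 1.185 km/s.
(c) ΔV_total = ΔV₁ + ΔV₂ ≈ 2598 m/s = 2.598 km/s.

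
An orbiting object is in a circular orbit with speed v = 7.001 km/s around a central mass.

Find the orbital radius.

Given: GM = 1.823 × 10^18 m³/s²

Convert to SI: v = 7.001 km/s = 7001 m/s.
For a circular orbit, v² = GM / r, so r = GM / v².
r = 1.823e+18 / (7001)² m ≈ 3.719e+10 m = 3.719 × 10^10 m.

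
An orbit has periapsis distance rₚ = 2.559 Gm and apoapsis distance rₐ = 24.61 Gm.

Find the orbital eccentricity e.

Convert to SI: rₚ = 2.559 Gm = 2.559e+09 m; rₐ = 24.61 Gm = 2.461e+10 m.
e = (rₐ − rₚ) / (rₐ + rₚ).
e = (2.461e+10 − 2.559e+09) / (2.461e+10 + 2.559e+09) = 2.2051e+10 / 2.7169e+10 ≈ 0.8116.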